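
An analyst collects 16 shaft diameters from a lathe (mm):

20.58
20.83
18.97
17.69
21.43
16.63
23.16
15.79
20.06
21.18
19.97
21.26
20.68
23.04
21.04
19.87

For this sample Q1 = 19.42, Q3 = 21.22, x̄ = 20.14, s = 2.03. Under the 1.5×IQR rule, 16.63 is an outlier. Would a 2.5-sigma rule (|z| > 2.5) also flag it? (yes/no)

no

z = (16.63 − 20.14) / 2.03 = -1.73.
|z| = 1.73 ≤ 2.5.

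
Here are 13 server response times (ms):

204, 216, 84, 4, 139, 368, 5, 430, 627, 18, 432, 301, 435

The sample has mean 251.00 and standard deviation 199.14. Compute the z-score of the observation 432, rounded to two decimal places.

z = (432 − 251.00) / 199.14 = 0.91.

0.91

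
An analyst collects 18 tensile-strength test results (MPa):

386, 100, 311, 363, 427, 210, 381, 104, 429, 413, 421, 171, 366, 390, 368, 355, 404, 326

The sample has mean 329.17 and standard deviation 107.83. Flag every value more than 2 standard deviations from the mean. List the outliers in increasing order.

100, 104

Cutoffs at x̄ ± 2s: 329.17 ± 2·107.83 = [113.51, 544.83].
100: z = -2.13, |z| > 2 → outlier.
104: z = -2.09, |z| > 2 → outlier.
Every other value lies within [113.51, 544.83].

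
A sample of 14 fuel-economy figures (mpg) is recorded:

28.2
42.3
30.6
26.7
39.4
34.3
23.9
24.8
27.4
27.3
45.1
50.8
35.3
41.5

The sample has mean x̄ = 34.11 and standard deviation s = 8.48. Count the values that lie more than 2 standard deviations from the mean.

Cutoffs: x̄ ± 2s = [17.15, 51.07].
Every value lies within the cutoffs.

0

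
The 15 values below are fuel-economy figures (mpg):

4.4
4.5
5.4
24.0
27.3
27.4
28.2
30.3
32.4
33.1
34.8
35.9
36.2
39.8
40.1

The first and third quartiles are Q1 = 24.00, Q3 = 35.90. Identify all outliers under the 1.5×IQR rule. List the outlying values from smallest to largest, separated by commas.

IQR = Q3 − Q1 = 35.90 − 24.00 = 11.90.
Lower fence = Q1 − 1.5·IQR = 24.00 − 17.85 = 6.15.
Upper fence = Q3 + 1.5·IQR = 35.90 + 17.85 = 53.75.
4.4 < 6.15 → outlier.
4.5 < 6.15 → outlier.
5.4 < 6.15 → outlier.
All remaining values lie within [6.15, 53.75].

4.4, 4.5, 5.4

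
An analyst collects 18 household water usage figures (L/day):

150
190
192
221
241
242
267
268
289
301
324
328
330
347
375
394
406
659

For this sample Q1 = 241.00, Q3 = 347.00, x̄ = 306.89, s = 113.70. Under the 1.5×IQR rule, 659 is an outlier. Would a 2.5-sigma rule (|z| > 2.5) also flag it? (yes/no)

yes

z = (659 − 306.89) / 113.70 = 3.10.
|z| = 3.10 > 2.5.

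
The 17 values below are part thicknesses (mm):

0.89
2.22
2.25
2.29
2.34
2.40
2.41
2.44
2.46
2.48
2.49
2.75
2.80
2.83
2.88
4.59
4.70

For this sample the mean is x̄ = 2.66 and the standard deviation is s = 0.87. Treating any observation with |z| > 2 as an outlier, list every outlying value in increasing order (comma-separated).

Cutoffs at x̄ ± 2s: 2.66 ± 2·0.87 = [0.92, 4.40].
0.89: z = -2.03, |z| > 2 → outlier.
4.59: z = 2.22, |z| > 2 → outlier.
4.70: z = 2.34, |z| > 2 → outlier.
Every other value lies within [0.92, 4.40].

0.89, 4.59, 4.70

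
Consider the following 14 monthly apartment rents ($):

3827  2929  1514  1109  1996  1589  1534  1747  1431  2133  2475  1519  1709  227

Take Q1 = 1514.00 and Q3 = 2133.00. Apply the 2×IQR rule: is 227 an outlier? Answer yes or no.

IQR = Q3 − Q1 = 2133.00 − 1514.00 = 619.00.
Lower fence = Q1 − 2·IQR = 1514.00 − 1238.00 = 276.00.
Upper fence = Q3 + 2·IQR = 2133.00 + 1238.00 = 3371.00.
227 lies below the lower fence.

yes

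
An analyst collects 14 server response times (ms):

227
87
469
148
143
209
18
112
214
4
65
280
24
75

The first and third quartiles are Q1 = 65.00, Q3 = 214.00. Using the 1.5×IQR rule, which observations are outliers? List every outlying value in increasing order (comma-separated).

469

IQR = Q3 − Q1 = 214.00 − 65.00 = 149.00.
Lower fence = Q1 − 1.5·IQR = 65.00 − 223.50 = -158.50.
Upper fence = Q3 + 1.5·IQR = 214.00 + 223.50 = 437.50.
469 > 437.50 → outlier.
All remaining values lie within [-158.50, 437.50].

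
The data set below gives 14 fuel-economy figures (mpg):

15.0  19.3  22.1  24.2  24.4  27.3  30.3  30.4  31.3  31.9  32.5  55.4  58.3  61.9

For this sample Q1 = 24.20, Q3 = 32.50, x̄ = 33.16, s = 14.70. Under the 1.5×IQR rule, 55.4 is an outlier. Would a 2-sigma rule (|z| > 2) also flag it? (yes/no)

no

z = (55.4 − 33.16) / 14.70 = 1.51.
|z| = 1.51 ≤ 2.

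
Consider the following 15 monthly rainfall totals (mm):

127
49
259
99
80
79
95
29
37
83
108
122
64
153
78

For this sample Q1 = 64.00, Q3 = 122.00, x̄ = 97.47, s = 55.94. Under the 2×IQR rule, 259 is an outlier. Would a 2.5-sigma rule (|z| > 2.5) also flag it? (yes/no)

yes

z = (259 − 97.47) / 55.94 = 2.89.
|z| = 2.89 > 2.5.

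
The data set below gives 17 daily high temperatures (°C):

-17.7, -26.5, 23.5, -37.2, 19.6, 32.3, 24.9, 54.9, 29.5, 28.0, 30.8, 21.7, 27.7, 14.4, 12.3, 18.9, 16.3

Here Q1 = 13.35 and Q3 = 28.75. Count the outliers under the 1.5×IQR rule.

4

IQR = 15.40; fences at 13.35 − 23.10 = -9.75 and 28.75 + 23.10 = 51.85.
Outside the cutoffs: -37.2, -26.5, -17.7, 54.9.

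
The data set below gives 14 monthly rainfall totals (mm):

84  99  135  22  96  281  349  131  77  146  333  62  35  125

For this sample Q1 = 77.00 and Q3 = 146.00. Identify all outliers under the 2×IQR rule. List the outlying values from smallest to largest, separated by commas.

333, 349

IQR = Q3 − Q1 = 146.00 − 77.00 = 69.00.
Lower fence = Q1 − 2·IQR = 77.00 − 138.00 = -61.00.
Upper fence = Q3 + 2·IQR = 146.00 + 138.00 = 284.00.
333 > 284.00 → outlier.
349 > 284.00 → outlier.
All remaining values lie within [-61.00, 284.00].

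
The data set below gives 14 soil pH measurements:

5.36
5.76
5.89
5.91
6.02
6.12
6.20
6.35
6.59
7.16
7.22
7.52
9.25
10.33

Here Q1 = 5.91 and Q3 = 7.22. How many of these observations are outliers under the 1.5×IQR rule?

IQR = 1.31; fences at 5.91 − 1.965 = 3.945 and 7.22 + 1.965 = 9.185.
Outside the cutoffs: 9.25, 10.33.

2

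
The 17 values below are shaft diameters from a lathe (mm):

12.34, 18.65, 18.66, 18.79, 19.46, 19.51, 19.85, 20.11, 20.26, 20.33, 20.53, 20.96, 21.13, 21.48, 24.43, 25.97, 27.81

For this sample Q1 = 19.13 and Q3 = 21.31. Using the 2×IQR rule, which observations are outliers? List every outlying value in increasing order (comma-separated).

12.34, 25.97, 27.81

IQR = Q3 − Q1 = 21.31 − 19.13 = 2.18.
Lower fence = Q1 − 2·IQR = 19.13 − 4.36 = 14.77.
Upper fence = Q3 + 2·IQR = 21.31 + 4.36 = 25.67.
12.34 < 14.77 → outlier.
25.97 > 25.67 → outlier.
27.81 > 25.67 → outlier.
All remaining values lie within [14.77, 25.67].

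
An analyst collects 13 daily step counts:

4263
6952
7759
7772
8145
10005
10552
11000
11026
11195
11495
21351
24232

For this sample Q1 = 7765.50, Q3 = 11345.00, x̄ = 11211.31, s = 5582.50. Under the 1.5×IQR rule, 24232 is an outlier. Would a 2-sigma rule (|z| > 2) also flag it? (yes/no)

yes

z = (24232 − 11211.31) / 5582.50 = 2.33.
|z| = 2.33 > 2.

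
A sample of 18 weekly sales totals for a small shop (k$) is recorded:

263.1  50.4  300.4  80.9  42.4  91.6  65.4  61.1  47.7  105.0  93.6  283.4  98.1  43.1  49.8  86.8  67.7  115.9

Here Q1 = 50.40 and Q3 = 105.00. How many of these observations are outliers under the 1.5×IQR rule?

IQR = 54.60; fences at 50.40 − 81.90 = -31.50 and 105.00 + 81.90 = 186.90.
Outside the cutoffs: 263.1, 283.4, 300.4.

3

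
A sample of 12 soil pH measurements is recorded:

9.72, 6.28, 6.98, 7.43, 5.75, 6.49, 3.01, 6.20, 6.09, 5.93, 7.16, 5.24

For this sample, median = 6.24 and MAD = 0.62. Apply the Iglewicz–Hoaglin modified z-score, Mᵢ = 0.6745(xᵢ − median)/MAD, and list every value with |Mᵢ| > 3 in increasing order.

|Mᵢ| > 3 ⇔ |xᵢ − 6.24| > 3·0.62/0.6745 = 2.76.
So outliers lie outside [3.48, 9.00].
3.01: M = -3.51 → outlier.
9.72: M = 3.79 → outlier.

3.01, 9.72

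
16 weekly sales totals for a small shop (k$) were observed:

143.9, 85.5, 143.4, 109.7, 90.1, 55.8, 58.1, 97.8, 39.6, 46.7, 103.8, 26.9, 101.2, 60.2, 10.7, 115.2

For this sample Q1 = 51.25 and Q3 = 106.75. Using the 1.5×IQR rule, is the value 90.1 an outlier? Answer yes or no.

no

IQR = Q3 − Q1 = 106.75 − 51.25 = 55.50.
Lower fence = Q1 − 1.5·IQR = 51.25 − 83.25 = -32.00.
Upper fence = Q3 + 1.5·IQR = 106.75 + 83.25 = 190.00.
90.1 lies within [-32.00, 190.00].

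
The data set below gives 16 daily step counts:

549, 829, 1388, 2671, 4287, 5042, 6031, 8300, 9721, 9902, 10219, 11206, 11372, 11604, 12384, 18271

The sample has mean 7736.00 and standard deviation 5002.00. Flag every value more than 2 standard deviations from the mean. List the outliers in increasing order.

Cutoffs at x̄ ± 2s: 7736.00 ± 2·5002.00 = [-2268.00, 17740.00].
18271: z = 2.11, |z| > 2 → outlier.
Every other value lies within [-2268.00, 17740.00].

18271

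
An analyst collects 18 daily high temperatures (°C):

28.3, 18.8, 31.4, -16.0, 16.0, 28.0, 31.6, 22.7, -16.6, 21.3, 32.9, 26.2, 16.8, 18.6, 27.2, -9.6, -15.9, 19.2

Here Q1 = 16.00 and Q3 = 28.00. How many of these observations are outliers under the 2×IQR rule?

4

IQR = 12.00; fences at 16.00 − 24.00 = -8.00 and 28.00 + 24.00 = 52.00.
Outside the cutoffs: -16.6, -16.0, -15.9, -9.6.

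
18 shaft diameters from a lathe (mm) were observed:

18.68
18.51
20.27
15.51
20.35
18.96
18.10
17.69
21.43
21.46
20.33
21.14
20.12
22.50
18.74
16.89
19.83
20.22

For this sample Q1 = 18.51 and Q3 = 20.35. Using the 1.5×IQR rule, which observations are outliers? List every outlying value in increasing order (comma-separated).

IQR = Q3 − Q1 = 20.35 − 18.51 = 1.84.
Lower fence = Q1 − 1.5·IQR = 18.51 − 2.76 = 15.75.
Upper fence = Q3 + 1.5·IQR = 20.35 + 2.76 = 23.11.
15.51 < 15.75 → outlier.
All remaining values lie within [15.75, 23.11].

15.51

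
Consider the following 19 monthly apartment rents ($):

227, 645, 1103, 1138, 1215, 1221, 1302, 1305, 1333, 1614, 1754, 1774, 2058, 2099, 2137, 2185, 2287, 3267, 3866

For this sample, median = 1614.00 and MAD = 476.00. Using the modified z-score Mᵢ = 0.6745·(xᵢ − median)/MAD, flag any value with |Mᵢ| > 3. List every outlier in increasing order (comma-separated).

3866

|Mᵢ| > 3 ⇔ |xᵢ − 1614.00| > 3·476.00/0.6745 = 2117.12.
So outliers lie outside [-503.12, 3731.12].
3866: M = 3.19 → outlier.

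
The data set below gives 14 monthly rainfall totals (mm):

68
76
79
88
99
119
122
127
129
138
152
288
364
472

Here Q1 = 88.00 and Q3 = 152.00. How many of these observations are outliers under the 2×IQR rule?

IQR = 64.00; fences at 88.00 − 128.00 = -40.00 and 152.00 + 128.00 = 280.00.
Outside the cutoffs: 288, 364, 472.

3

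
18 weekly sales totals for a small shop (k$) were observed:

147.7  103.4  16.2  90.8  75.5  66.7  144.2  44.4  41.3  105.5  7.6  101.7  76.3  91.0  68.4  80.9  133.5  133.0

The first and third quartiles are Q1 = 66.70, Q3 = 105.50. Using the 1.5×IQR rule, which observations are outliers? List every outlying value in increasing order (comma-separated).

7.6

IQR = Q3 − Q1 = 105.50 − 66.70 = 38.80.
Lower fence = Q1 − 1.5·IQR = 66.70 − 58.20 = 8.50.
Upper fence = Q3 + 1.5·IQR = 105.50 + 58.20 = 163.70.
7.6 < 8.50 → outlier.
All remaining values lie within [8.50, 163.70].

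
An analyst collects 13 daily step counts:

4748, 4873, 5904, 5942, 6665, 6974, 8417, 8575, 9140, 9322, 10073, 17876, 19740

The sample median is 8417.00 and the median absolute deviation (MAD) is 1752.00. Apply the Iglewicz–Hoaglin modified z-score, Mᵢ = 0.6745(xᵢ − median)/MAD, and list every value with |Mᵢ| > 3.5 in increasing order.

|Mᵢ| > 3.5 ⇔ |xᵢ − 8417.00| > 3.5·1752.00/0.6745 = 9091.18.
So outliers lie outside [-674.18, 17508.18].
17876: M = 3.64 → outlier.
19740: M = 4.36 → outlier.

17876, 19740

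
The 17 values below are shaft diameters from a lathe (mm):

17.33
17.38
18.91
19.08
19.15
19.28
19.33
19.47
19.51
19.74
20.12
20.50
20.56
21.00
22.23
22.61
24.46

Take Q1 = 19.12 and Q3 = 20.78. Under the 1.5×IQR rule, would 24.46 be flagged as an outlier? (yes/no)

IQR = Q3 − Q1 = 20.78 − 19.12 = 1.66.
Lower fence = Q1 − 1.5·IQR = 19.12 − 2.49 = 16.63.
Upper fence = Q3 + 1.5·IQR = 20.78 + 2.49 = 23.27.
24.46 lies above the upper fence.

yes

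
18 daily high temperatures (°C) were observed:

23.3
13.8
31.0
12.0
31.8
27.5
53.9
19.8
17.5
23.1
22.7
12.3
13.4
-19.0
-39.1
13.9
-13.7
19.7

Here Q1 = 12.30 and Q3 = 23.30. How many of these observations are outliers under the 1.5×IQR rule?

4

IQR = 11.00; fences at 12.30 − 16.50 = -4.20 and 23.30 + 16.50 = 39.80.
Outside the cutoffs: -39.1, -19.0, -13.7, 53.9.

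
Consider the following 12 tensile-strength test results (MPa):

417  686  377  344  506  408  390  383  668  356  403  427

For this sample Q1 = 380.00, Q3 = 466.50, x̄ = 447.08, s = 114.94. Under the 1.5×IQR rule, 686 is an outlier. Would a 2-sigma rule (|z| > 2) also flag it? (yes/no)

yes

z = (686 − 447.08) / 114.94 = 2.08.
|z| = 2.08 > 2.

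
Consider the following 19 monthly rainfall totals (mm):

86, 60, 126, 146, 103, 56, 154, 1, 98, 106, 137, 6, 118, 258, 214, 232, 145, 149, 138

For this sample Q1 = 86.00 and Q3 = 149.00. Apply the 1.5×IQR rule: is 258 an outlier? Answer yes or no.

IQR = Q3 − Q1 = 149.00 − 86.00 = 63.00.
Lower fence = Q1 − 1.5·IQR = 86.00 − 94.50 = -8.50.
Upper fence = Q3 + 1.5·IQR = 149.00 + 94.50 = 243.50.
258 lies above the upper fence.

yes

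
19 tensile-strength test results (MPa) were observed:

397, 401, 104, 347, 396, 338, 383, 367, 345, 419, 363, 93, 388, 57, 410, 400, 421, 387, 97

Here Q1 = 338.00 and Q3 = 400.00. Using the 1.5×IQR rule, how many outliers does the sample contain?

IQR = 62.00; fences at 338.00 − 93.00 = 245.00 and 400.00 + 93.00 = 493.00.
Outside the cutoffs: 57, 93, 97, 104.

4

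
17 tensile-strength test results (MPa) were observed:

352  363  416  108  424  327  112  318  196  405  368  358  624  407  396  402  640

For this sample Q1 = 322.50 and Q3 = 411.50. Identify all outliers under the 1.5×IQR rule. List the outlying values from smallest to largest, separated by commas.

IQR = Q3 − Q1 = 411.50 − 322.50 = 89.00.
Lower fence = Q1 − 1.5·IQR = 322.50 − 133.50 = 189.00.
Upper fence = Q3 + 1.5·IQR = 411.50 + 133.50 = 545.00.
108 < 189.00 → outlier.
112 < 189.00 → outlier.
624 > 545.00 → outlier.
640 > 545.00 → outlier.
All remaining values lie within [189.00, 545.00].

108, 112, 624, 640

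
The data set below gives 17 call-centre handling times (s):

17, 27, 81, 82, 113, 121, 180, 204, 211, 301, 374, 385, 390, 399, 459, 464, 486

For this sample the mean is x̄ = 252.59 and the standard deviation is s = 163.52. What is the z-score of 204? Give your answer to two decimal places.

z = (204 − 252.59) / 163.52 = -0.30.

-0.30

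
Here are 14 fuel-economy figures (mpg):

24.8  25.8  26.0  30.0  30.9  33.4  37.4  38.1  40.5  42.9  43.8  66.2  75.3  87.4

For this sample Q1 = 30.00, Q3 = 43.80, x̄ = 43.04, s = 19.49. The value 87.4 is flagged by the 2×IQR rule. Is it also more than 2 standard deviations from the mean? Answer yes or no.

yes

z = (87.4 − 43.04) / 19.49 = 2.28.
|z| = 2.28 > 2.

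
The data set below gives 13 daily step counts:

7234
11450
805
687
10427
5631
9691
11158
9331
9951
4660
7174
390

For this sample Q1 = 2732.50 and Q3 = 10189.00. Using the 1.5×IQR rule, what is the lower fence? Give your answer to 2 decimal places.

-8452.25

IQR = Q3 − Q1 = 10189.00 − 2732.50 = 7456.50.
Lower fence = Q1 − 1.5·IQR = 2732.50 − 11184.75 = -8452.25.
Upper fence = Q3 + 1.5·IQR = 10189.00 + 11184.75 = 21373.75.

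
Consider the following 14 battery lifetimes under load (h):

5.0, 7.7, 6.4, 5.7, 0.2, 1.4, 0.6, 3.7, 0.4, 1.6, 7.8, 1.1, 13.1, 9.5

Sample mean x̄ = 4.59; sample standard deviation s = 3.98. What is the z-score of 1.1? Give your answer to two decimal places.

-0.88

z = (1.1 − 4.59) / 3.98 = -0.88.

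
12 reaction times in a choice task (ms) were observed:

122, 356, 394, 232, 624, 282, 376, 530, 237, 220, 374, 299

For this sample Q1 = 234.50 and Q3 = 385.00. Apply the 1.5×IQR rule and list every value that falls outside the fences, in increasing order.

IQR = Q3 − Q1 = 385.00 − 234.50 = 150.50.
Lower fence = Q1 − 1.5·IQR = 234.50 − 225.75 = 8.75.
Upper fence = Q3 + 1.5·IQR = 385.00 + 225.75 = 610.75.
624 > 610.75 → outlier.
All remaining values lie within [8.75, 610.75].

624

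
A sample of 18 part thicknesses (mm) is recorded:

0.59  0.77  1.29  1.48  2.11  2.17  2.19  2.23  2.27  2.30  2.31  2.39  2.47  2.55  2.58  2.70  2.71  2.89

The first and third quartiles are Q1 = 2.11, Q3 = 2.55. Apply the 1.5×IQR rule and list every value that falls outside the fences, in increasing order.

IQR = Q3 − Q1 = 2.55 − 2.11 = 0.44.
Lower fence = Q1 − 1.5·IQR = 2.11 − 0.66 = 1.45.
Upper fence = Q3 + 1.5·IQR = 2.55 + 0.66 = 3.21.
0.59 < 1.45 → outlier.
0.77 < 1.45 → outlier.
1.29 < 1.45 → outlier.
All remaining values lie within [1.45, 3.21].

0.59, 0.77, 1.29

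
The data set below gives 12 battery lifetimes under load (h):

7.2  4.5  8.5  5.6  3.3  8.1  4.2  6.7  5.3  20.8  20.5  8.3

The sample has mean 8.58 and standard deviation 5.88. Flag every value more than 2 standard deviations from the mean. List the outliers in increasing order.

Cutoffs at x̄ ± 2s: 8.58 ± 2·5.88 = [-3.18, 20.34].
20.5: z = 2.03, |z| > 2 → outlier.
20.8: z = 2.08, |z| > 2 → outlier.
Every other value lies within [-3.18, 20.34].

20.5, 20.8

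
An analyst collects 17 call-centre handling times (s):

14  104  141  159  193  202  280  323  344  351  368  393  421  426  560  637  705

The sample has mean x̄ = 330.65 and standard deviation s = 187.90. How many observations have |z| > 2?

0

Cutoffs: x̄ ± 2s = [-45.15, 706.45].
Every value lies within the cutoffs.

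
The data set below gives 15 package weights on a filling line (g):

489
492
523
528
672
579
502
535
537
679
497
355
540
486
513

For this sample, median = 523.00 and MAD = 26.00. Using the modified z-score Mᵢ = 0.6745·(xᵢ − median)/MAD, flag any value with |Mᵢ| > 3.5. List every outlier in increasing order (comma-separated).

355, 672, 679

|Mᵢ| > 3.5 ⇔ |xᵢ − 523.00| > 3.5·26.00/0.6745 = 134.91.
So outliers lie outside [388.09, 657.91].
355: M = -4.36 → outlier.
672: M = 3.87 → outlier.
679: M = 4.05 → outlier.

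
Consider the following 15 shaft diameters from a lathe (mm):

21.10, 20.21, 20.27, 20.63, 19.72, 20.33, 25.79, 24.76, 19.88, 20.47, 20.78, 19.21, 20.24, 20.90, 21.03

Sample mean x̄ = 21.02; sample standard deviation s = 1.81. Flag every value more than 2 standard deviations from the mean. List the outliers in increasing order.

24.76, 25.79

Cutoffs at x̄ ± 2s: 21.02 ± 2·1.81 = [17.40, 24.64].
24.76: z = 2.07, |z| > 2 → outlier.
25.79: z = 2.64, |z| > 2 → outlier.
Every other value lies within [17.40, 24.64].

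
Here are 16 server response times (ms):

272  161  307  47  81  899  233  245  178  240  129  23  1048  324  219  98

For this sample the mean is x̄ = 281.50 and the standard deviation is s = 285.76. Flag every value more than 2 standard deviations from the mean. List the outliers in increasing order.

Cutoffs at x̄ ± 2s: 281.50 ± 2·285.76 = [-290.02, 853.02].
899: z = 2.16, |z| > 2 → outlier.
1048: z = 2.68, |z| > 2 → outlier.
Every other value lies within [-290.02, 853.02].

899, 1048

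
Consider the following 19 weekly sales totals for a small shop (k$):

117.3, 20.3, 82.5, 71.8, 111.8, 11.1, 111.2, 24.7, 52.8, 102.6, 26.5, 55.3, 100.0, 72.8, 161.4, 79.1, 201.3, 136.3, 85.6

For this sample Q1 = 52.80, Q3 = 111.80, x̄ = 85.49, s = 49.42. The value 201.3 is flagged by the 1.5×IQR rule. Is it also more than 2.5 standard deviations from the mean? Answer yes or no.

z = (201.3 − 85.49) / 49.42 = 2.34.
|z| = 2.34 ≤ 2.5.

no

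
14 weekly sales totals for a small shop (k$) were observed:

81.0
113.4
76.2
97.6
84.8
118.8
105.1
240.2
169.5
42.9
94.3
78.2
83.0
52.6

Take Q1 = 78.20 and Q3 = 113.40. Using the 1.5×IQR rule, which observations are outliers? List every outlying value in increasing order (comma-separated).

IQR = Q3 − Q1 = 113.40 − 78.20 = 35.20.
Lower fence = Q1 − 1.5·IQR = 78.20 − 52.80 = 25.40.
Upper fence = Q3 + 1.5·IQR = 113.40 + 52.80 = 166.20.
169.5 > 166.20 → outlier.
240.2 > 166.20 → outlier.
All remaining values lie within [25.40, 166.20].

169.5, 240.2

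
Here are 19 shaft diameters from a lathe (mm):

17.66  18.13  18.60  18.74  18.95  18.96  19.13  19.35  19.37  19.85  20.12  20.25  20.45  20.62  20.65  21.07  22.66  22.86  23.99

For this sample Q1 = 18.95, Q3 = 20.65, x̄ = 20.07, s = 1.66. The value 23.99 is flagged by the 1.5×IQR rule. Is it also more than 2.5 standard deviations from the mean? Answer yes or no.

z = (23.99 − 20.07) / 1.66 = 2.36.
|z| = 2.36 ≤ 2.5.

no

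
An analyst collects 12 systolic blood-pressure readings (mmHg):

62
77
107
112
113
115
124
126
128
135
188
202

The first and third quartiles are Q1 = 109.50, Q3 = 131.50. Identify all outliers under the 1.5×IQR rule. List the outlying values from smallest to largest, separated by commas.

62, 188, 202

IQR = Q3 − Q1 = 131.50 − 109.50 = 22.00.
Lower fence = Q1 − 1.5·IQR = 109.50 − 33.00 = 76.50.
Upper fence = Q3 + 1.5·IQR = 131.50 + 33.00 = 164.50.
62 < 76.50 → outlier.
188 > 164.50 → outlier.
202 > 164.50 → outlier.
All remaining values lie within [76.50, 164.50].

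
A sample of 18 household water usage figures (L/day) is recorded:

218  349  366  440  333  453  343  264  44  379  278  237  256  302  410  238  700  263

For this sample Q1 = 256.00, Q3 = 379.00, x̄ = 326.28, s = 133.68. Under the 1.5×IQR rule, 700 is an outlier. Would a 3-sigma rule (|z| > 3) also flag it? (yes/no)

z = (700 − 326.28) / 133.68 = 2.80.
|z| = 2.80 ≤ 3.

no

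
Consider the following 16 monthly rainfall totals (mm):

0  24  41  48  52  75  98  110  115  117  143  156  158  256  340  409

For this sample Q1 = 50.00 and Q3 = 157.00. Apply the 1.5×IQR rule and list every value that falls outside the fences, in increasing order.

IQR = Q3 − Q1 = 157.00 − 50.00 = 107.00.
Lower fence = Q1 − 1.5·IQR = 50.00 − 160.50 = -110.50.
Upper fence = Q3 + 1.5·IQR = 157.00 + 160.50 = 317.50.
340 > 317.50 → outlier.
409 > 317.50 → outlier.
All remaining values lie within [-110.50, 317.50].

340, 409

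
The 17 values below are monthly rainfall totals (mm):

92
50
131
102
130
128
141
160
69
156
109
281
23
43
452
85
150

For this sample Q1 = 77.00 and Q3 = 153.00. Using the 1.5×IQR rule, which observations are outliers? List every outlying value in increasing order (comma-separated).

281, 452

IQR = Q3 − Q1 = 153.00 − 77.00 = 76.00.
Lower fence = Q1 − 1.5·IQR = 77.00 − 114.00 = -37.00.
Upper fence = Q3 + 1.5·IQR = 153.00 + 114.00 = 267.00.
281 > 267.00 → outlier.
452 > 267.00 → outlier.
All remaining values lie within [-37.00, 267.00].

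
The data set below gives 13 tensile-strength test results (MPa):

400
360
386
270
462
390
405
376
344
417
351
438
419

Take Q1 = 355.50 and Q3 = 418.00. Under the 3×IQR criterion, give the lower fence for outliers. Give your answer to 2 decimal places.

IQR = Q3 − Q1 = 418.00 − 355.50 = 62.50.
Lower fence = Q1 − 3·IQR = 355.50 − 187.50 = 168.00.
Upper fence = Q3 + 3·IQR = 418.00 + 187.50 = 605.50.

168.00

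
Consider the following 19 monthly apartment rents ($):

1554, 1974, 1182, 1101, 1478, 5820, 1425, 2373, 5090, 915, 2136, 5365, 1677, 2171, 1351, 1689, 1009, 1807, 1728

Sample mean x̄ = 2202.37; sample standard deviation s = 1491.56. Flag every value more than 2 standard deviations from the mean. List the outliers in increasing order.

5365, 5820

Cutoffs at x̄ ± 2s: 2202.37 ± 2·1491.56 = [-780.75, 5185.49].
5365: z = 2.12, |z| > 2 → outlier.
5820: z = 2.43, |z| > 2 → outlier.
Every other value lies within [-780.75, 5185.49].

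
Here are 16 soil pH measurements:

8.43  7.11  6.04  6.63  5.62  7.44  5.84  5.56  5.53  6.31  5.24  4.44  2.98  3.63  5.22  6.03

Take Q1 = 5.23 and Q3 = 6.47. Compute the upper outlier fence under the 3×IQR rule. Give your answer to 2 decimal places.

IQR = Q3 − Q1 = 6.47 − 5.23 = 1.24.
Lower fence = Q1 − 3·IQR = 5.23 − 3.72 = 1.51.
Upper fence = Q3 + 3·IQR = 6.47 + 3.72 = 10.19.

10.19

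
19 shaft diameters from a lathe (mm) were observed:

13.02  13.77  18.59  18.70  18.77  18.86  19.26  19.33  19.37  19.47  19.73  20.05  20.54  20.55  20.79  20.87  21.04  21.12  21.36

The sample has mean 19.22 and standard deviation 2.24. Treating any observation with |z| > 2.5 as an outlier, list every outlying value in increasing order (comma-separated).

13.02

Cutoffs at x̄ ± 2.5s: 19.22 ± 2.5·2.24 = [13.62, 24.82].
13.02: z = -2.77, |z| > 2.5 → outlier.
Every other value lies within [13.62, 24.82].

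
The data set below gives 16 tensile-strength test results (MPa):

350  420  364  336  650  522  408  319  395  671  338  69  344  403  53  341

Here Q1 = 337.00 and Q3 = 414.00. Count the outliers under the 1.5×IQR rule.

4

IQR = 77.00; fences at 337.00 − 115.50 = 221.50 and 414.00 + 115.50 = 529.50.
Outside the cutoffs: 53, 69, 650, 671.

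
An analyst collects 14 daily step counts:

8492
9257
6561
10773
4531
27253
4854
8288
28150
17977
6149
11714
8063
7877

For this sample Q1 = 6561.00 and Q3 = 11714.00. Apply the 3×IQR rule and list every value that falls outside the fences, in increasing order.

27253, 28150

IQR = Q3 − Q1 = 11714.00 − 6561.00 = 5153.00.
Lower fence = Q1 − 3·IQR = 6561.00 − 15459.00 = -8898.00.
Upper fence = Q3 + 3·IQR = 11714.00 + 15459.00 = 27173.00.
27253 > 27173.00 → outlier.
28150 > 27173.00 → outlier.
All remaining values lie within [-8898.00, 27173.00].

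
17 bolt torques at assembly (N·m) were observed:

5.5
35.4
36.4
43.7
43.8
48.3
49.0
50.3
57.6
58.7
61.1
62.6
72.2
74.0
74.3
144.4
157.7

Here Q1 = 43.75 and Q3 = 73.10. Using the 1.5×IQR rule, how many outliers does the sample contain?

IQR = 29.35; fences at 43.75 − 44.025 = -0.275 and 73.10 + 44.025 = 117.125.
Outside the cutoffs: 144.4, 157.7.

2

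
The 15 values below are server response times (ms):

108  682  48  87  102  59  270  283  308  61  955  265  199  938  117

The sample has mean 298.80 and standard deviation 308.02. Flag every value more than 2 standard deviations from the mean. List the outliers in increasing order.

938, 955

Cutoffs at x̄ ± 2s: 298.80 ± 2·308.02 = [-317.24, 914.84].
938: z = 2.08, |z| > 2 → outlier.
955: z = 2.13, |z| > 2 → outlier.
Every other value lies within [-317.24, 914.84].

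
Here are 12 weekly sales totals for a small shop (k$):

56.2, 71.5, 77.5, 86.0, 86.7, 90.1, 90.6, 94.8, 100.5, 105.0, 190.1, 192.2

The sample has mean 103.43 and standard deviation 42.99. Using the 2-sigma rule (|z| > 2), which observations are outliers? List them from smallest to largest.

190.1, 192.2

Cutoffs at x̄ ± 2s: 103.43 ± 2·42.99 = [17.45, 189.41].
190.1: z = 2.02, |z| > 2 → outlier.
192.2: z = 2.06, |z| > 2 → outlier.
Every other value lies within [17.45, 189.41].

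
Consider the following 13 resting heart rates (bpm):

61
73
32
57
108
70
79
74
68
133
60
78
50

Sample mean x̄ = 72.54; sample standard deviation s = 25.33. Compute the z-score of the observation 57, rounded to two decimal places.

-0.61

z = (57 − 72.54) / 25.33 = -0.61.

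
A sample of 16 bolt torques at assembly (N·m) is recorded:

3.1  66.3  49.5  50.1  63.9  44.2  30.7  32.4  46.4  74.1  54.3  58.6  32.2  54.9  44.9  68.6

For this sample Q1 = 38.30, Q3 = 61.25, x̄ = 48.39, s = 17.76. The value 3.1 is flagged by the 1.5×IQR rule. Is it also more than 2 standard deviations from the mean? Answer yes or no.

yes

z = (3.1 − 48.39) / 17.76 = -2.55.
|z| = 2.55 > 2.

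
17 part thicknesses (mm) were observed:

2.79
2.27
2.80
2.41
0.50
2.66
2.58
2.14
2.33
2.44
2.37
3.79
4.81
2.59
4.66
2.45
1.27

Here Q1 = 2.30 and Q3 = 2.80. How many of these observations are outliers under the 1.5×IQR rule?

IQR = 0.50; fences at 2.30 − 0.75 = 1.55 and 2.80 + 0.75 = 3.55.
Outside the cutoffs: 0.50, 1.27, 3.79, 4.66, 4.81.

5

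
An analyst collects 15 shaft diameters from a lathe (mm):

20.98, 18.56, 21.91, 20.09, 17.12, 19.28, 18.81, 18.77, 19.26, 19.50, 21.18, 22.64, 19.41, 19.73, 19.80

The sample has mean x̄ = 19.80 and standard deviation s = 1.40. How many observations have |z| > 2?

1

Cutoffs: x̄ ± 2s = [17.00, 22.60].
Outside the cutoffs: 22.64.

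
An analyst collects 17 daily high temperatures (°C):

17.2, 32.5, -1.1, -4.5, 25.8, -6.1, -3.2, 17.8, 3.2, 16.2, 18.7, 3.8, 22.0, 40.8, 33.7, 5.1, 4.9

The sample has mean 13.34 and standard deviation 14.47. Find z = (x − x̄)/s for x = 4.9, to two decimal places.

z = (4.9 − 13.34) / 14.47 = -0.58.

-0.58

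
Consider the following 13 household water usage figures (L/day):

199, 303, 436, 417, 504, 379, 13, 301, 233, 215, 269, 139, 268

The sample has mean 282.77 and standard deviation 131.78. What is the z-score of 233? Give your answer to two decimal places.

-0.38

z = (233 − 282.77) / 131.78 = -0.38.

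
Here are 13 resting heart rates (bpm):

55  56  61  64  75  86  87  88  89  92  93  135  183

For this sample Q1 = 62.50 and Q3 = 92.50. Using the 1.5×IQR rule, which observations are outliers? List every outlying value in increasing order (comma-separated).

183

IQR = Q3 − Q1 = 92.50 − 62.50 = 30.00.
Lower fence = Q1 − 1.5·IQR = 62.50 − 45.00 = 17.50.
Upper fence = Q3 + 1.5·IQR = 92.50 + 45.00 = 137.50.
183 > 137.50 → outlier.
All remaining values lie within [17.50, 137.50].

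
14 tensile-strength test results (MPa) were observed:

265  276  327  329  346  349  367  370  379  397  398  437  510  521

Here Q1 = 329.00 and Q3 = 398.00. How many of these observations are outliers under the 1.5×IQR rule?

2

IQR = 69.00; fences at 329.00 − 103.50 = 225.50 and 398.00 + 103.50 = 501.50.
Outside the cutoffs: 510, 521.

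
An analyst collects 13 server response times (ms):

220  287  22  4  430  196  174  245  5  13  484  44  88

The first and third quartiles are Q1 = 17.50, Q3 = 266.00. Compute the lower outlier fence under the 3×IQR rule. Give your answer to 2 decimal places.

-728.00

IQR = Q3 − Q1 = 266.00 − 17.50 = 248.50.
Lower fence = Q1 − 3·IQR = 17.50 − 745.50 = -728.00.
Upper fence = Q3 + 3·IQR = 266.00 + 745.50 = 1011.50.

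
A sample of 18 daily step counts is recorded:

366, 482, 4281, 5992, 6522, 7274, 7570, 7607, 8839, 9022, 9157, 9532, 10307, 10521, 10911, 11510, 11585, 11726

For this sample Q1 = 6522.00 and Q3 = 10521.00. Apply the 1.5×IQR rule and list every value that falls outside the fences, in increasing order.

366, 482

IQR = Q3 − Q1 = 10521.00 − 6522.00 = 3999.00.
Lower fence = Q1 − 1.5·IQR = 6522.00 − 5998.50 = 523.50.
Upper fence = Q3 + 1.5·IQR = 10521.00 + 5998.50 = 16519.50.
366 < 523.50 → outlier.
482 < 523.50 → outlier.
All remaining values lie within [523.50, 16519.50].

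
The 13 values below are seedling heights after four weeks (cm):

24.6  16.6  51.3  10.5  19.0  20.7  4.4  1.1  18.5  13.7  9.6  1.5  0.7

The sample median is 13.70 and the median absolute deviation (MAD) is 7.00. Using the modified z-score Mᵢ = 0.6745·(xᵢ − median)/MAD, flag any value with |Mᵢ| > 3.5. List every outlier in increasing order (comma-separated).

51.3

|Mᵢ| > 3.5 ⇔ |xᵢ − 13.70| > 3.5·7.00/0.6745 = 36.32.
So outliers lie outside [-22.62, 50.02].
51.3: M = 3.62 → outlier.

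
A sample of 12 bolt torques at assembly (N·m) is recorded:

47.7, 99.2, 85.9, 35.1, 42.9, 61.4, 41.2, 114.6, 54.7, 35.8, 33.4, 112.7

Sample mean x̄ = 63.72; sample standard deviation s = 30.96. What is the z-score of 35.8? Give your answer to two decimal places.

-0.90

z = (35.8 − 63.72) / 30.96 = -0.90.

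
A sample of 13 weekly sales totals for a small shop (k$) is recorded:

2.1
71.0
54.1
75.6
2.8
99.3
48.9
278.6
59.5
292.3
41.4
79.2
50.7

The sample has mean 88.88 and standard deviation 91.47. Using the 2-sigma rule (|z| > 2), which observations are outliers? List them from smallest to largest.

278.6, 292.3

Cutoffs at x̄ ± 2s: 88.88 ± 2·91.47 = [-94.06, 271.82].
278.6: z = 2.07, |z| > 2 → outlier.
292.3: z = 2.22, |z| > 2 → outlier.
Every other value lies within [-94.06, 271.82].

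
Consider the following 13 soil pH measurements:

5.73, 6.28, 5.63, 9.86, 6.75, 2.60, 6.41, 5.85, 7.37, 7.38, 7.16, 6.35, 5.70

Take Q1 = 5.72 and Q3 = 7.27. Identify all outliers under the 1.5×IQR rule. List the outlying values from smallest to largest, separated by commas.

2.60, 9.86

IQR = Q3 − Q1 = 7.27 − 5.72 = 1.55.
Lower fence = Q1 − 1.5·IQR = 5.72 − 2.325 = 3.395.
Upper fence = Q3 + 1.5·IQR = 7.27 + 2.325 = 9.595.
2.60 < 3.395 → outlier.
9.86 > 9.595 → outlier.
All remaining values lie within [3.395, 9.595].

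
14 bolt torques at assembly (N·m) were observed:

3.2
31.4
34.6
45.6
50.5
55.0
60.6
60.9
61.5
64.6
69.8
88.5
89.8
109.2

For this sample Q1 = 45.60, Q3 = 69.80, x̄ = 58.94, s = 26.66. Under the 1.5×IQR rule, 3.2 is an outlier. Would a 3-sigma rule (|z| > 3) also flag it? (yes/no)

z = (3.2 − 58.94) / 26.66 = -2.09.
|z| = 2.09 ≤ 3.

no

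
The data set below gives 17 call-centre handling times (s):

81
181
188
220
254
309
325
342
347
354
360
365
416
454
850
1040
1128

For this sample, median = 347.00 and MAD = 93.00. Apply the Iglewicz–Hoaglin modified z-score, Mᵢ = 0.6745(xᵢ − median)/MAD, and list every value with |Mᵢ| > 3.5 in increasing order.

850, 1040, 1128

|Mᵢ| > 3.5 ⇔ |xᵢ − 347.00| > 3.5·93.00/0.6745 = 482.58.
So outliers lie outside [-135.58, 829.58].
850: M = 3.65 → outlier.
1040: M = 5.03 → outlier.
1128: M = 5.66 → outlier.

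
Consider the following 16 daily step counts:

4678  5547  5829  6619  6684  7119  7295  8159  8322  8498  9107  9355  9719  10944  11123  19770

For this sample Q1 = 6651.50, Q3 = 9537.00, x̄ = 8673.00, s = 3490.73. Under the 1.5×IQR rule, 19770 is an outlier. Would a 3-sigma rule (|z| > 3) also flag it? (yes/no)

z = (19770 − 8673.00) / 3490.73 = 3.18.
|z| = 3.18 > 3.

yes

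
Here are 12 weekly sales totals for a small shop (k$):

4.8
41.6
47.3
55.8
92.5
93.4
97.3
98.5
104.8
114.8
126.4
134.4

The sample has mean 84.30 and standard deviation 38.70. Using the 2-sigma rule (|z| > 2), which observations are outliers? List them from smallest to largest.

Cutoffs at x̄ ± 2s: 84.30 ± 2·38.70 = [6.90, 161.70].
4.8: z = -2.05, |z| > 2 → outlier.
Every other value lies within [6.90, 161.70].

4.8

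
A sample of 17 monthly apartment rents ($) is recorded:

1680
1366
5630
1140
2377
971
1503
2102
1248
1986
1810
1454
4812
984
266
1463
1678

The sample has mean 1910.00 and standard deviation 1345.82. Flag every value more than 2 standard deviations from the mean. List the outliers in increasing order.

Cutoffs at x̄ ± 2s: 1910.00 ± 2·1345.82 = [-781.64, 4601.64].
4812: z = 2.16, |z| > 2 → outlier.
5630: z = 2.76, |z| > 2 → outlier.
Every other value lies within [-781.64, 4601.64].

4812, 5630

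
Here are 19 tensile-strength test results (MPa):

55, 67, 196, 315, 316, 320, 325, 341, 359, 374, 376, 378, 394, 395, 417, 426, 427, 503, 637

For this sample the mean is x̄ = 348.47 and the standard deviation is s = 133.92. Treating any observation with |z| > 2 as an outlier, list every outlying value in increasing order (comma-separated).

Cutoffs at x̄ ± 2s: 348.47 ± 2·133.92 = [80.63, 616.31].
55: z = -2.19, |z| > 2 → outlier.
67: z = -2.10, |z| > 2 → outlier.
637: z = 2.15, |z| > 2 → outlier.
Every other value lies within [80.63, 616.31].

55, 67, 637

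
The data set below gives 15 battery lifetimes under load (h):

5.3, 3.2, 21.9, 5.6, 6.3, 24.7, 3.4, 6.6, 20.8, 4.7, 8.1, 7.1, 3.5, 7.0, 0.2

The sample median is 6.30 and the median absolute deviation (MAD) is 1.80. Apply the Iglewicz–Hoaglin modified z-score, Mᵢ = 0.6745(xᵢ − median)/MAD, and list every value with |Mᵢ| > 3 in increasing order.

|Mᵢ| > 3 ⇔ |xᵢ − 6.30| > 3·1.80/0.6745 = 8.01.
So outliers lie outside [-1.71, 14.31].
20.8: M = 5.43 → outlier.
21.9: M = 5.85 → outlier.
24.7: M = 6.89 → outlier.

20.8, 21.9, 24.7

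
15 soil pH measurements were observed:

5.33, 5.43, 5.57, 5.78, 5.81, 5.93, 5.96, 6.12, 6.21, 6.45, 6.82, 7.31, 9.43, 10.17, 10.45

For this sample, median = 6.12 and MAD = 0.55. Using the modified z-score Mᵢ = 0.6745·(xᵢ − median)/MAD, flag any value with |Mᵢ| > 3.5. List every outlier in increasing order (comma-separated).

|Mᵢ| > 3.5 ⇔ |xᵢ − 6.12| > 3.5·0.55/0.6745 = 2.85.
So outliers lie outside [3.27, 8.97].
9.43: M = 4.06 → outlier.
10.17: M = 4.97 → outlier.
10.45: M = 5.31 → outlier.

9.43, 10.17, 10.45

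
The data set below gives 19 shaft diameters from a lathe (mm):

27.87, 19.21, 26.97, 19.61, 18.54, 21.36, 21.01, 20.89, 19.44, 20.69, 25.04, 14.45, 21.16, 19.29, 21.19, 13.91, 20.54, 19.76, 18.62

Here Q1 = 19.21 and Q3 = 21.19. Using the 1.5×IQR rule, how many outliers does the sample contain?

5

IQR = 1.98; fences at 19.21 − 2.97 = 16.24 and 21.19 + 2.97 = 24.16.
Outside the cutoffs: 13.91, 14.45, 25.04, 26.97, 27.87.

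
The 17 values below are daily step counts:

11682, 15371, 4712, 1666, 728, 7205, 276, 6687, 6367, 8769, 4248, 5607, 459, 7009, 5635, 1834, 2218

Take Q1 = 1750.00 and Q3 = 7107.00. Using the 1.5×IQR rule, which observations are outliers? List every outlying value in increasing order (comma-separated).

IQR = Q3 − Q1 = 7107.00 − 1750.00 = 5357.00.
Lower fence = Q1 − 1.5·IQR = 1750.00 − 8035.50 = -6285.50.
Upper fence = Q3 + 1.5·IQR = 7107.00 + 8035.50 = 15142.50.
15371 > 15142.50 → outlier.
All remaining values lie within [-6285.50, 15142.50].

15371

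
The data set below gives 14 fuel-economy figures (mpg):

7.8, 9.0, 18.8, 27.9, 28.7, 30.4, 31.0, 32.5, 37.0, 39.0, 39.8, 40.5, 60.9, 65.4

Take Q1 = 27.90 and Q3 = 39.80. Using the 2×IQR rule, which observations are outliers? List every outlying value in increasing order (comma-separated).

IQR = Q3 − Q1 = 39.80 − 27.90 = 11.90.
Lower fence = Q1 − 2·IQR = 27.90 − 23.80 = 4.10.
Upper fence = Q3 + 2·IQR = 39.80 + 23.80 = 63.60.
65.4 > 63.60 → outlier.
All remaining values lie within [4.10, 63.60].

65.4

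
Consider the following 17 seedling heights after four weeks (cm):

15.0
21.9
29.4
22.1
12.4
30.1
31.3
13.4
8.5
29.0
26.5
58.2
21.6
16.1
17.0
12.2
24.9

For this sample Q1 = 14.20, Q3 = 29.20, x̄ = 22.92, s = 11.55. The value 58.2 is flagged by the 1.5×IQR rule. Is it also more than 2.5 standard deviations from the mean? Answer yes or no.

z = (58.2 − 22.92) / 11.55 = 3.05.
|z| = 3.05 > 2.5.

yes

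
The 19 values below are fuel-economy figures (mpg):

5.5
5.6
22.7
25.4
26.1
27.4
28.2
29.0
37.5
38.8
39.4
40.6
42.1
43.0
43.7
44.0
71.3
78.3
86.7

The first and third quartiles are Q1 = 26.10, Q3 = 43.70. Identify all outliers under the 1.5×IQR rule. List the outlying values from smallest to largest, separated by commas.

71.3, 78.3, 86.7

IQR = Q3 − Q1 = 43.70 − 26.10 = 17.60.
Lower fence = Q1 − 1.5·IQR = 26.10 − 26.40 = -0.30.
Upper fence = Q3 + 1.5·IQR = 43.70 + 26.40 = 70.10.
71.3 > 70.10 → outlier.
78.3 > 70.10 → outlier.
86.7 > 70.10 → outlier.
All remaining values lie within [-0.30, 70.10].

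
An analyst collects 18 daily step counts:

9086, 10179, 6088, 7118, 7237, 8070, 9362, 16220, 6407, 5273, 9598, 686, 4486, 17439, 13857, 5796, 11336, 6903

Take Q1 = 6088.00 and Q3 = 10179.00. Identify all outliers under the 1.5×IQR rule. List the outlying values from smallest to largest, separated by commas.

17439

IQR = Q3 − Q1 = 10179.00 − 6088.00 = 4091.00.
Lower fence = Q1 − 1.5·IQR = 6088.00 − 6136.50 = -48.50.
Upper fence = Q3 + 1.5·IQR = 10179.00 + 6136.50 = 16315.50.
17439 > 16315.50 → outlier.
All remaining values lie within [-48.50, 16315.50].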